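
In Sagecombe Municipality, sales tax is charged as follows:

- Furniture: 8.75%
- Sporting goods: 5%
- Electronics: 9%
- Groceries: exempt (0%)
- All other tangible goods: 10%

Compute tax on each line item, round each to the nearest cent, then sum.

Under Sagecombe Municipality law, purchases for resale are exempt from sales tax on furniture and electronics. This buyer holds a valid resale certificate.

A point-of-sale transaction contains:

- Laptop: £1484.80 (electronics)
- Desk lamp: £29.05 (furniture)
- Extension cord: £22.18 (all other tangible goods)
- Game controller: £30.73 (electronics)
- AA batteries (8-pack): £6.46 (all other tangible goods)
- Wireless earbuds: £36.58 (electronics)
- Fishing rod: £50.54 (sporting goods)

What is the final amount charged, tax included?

Laptop £1484.80: electronics, buyer-exempt → 0% → £0.00
Desk lamp £29.05: furniture, buyer-exempt → 0% → £0.00
Extension cord £22.18: all other tangible goods → 10% → £2.22
Game controller £30.73: electronics, buyer-exempt → 0% → £0.00
AA batteries (8-pack) £6.46: all other tangible goods → 10% → £0.65
Wireless earbuds £36.58: electronics, buyer-exempt → 0% → £0.00
Fishing rod £50.54: sporting goods → 5% → £2.53
Subtotal = £1660.34; tax = £5.40; total due = £1665.74

£1665.74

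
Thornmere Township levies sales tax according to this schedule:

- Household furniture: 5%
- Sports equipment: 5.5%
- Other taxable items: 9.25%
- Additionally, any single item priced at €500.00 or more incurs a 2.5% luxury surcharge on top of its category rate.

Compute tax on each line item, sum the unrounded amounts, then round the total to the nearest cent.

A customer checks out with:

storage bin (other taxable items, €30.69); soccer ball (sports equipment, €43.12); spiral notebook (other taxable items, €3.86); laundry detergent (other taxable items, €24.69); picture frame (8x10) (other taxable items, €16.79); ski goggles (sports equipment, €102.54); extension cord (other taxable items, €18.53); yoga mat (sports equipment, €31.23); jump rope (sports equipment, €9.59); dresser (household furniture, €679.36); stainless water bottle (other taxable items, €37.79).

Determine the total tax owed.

€73.45

Storage bin €30.69: other taxable items → 9.25% → €2.838825
Soccer ball €43.12: sports equipment → 5.5% → €2.3716
Spiral notebook €3.86: other taxable items → 9.25% → €0.35705
Laundry detergent €24.69: other taxable items → 9.25% → €2.283825
Picture frame (8x10) €16.79: other taxable items → 9.25% → €1.553075
Ski goggles €102.54: sports equipment → 5.5% → €5.6397
Extension cord €18.53: other taxable items → 9.25% → €1.714025
Yoga mat €31.23: sports equipment → 5.5% → €1.71765
Jump rope €9.59: sports equipment → 5.5% → €0.52745
Dresser €679.36: household furniture → 5% + 2.5% surcharge = 7.5% → €50.952
Stainless water bottle €37.79: other taxable items → 9.25% → €3.495575
Unrounded tax sum = €73.450775 → €73.45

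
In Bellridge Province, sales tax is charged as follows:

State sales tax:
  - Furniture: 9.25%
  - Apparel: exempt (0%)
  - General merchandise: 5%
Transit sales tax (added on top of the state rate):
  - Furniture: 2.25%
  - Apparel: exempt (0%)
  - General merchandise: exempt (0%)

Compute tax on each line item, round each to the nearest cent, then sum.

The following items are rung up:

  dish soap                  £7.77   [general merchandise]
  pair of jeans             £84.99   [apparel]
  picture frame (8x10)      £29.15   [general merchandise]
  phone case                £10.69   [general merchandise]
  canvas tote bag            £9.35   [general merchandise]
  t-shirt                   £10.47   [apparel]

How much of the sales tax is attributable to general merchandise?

£2.85

Dish soap £7.77: general merchandise → 5% + 0% transit = 5% → £0.39
Picture frame (8x10) £29.15: general merchandise → 5% + 0% transit = 5% → £1.46
Phone case £10.69: general merchandise → 5% + 0% transit = 5% → £0.53
Canvas tote bag £9.35: general merchandise → 5% + 0% transit = 5% → £0.47
Tax on general merchandise = £0.39 + £1.46 + £0.53 + £0.47 = £2.85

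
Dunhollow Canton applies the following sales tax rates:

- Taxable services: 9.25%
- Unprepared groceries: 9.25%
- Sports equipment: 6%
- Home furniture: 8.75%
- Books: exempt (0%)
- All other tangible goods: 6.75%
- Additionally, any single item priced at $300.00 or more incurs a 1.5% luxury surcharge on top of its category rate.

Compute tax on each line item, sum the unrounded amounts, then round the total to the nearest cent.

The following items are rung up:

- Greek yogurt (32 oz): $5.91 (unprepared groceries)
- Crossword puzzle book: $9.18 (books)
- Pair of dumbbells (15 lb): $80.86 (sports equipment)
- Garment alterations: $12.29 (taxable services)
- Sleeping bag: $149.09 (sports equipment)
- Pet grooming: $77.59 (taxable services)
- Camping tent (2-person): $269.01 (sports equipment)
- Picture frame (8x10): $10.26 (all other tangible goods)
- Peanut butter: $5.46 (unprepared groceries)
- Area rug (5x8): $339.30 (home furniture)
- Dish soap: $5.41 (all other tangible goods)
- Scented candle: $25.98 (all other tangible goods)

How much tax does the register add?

Greek yogurt (32 oz) $5.91: unprepared groceries → 9.25% → $0.546675
Crossword puzzle book $9.18: books → 0% → $0.00
Pair of dumbbells (15 lb) $80.86: sports equipment → 6% → $4.8516
Garment alterations $12.29: taxable services → 9.25% → $1.136825
Sleeping bag $149.09: sports equipment → 6% → $8.9454
Pet grooming $77.59: taxable services → 9.25% → $7.177075
Camping tent (2-person) $269.01: sports equipment → 6% → $16.1406
Picture frame (8x10) $10.26: all other tangible goods → 6.75% → $0.69255
Peanut butter $5.46: unprepared groceries → 9.25% → $0.50505
Area rug (5x8) $339.30: home furniture → 8.75% + 1.5% surcharge = 10.25% → $34.77825
Dish soap $5.41: all other tangible goods → 6.75% → $0.365175
Scented candle $25.98: all other tangible goods → 6.75% → $1.75365
Unrounded tax sum = $76.89285 → $76.89

$76.89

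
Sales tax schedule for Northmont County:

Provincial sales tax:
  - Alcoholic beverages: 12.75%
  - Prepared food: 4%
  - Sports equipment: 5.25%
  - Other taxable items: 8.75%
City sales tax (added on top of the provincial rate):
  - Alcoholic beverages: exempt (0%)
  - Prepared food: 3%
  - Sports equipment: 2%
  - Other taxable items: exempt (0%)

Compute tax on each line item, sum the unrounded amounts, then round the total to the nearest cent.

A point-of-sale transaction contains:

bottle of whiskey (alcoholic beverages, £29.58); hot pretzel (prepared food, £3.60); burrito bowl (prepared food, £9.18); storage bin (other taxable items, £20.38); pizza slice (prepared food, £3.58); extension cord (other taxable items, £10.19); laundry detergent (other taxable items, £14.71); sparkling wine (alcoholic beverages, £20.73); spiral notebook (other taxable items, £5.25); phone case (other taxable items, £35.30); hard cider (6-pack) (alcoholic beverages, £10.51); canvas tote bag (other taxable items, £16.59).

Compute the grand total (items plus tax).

£197.46

Bottle of whiskey £29.58: alcoholic beverages → 12.75% + 0% city = 12.75% → £3.77145
Hot pretzel £3.60: prepared food → 4% + 3% city = 7% → £0.252
Burrito bowl £9.18: prepared food → 4% + 3% city = 7% → £0.6426
Storage bin £20.38: other taxable items → 8.75% + 0% city = 8.75% → £1.78325
Pizza slice £3.58: prepared food → 4% + 3% city = 7% → £0.2506
Extension cord £10.19: other taxable items → 8.75% + 0% city = 8.75% → £0.891625
Laundry detergent £14.71: other taxable items → 8.75% + 0% city = 8.75% → £1.287125
Sparkling wine £20.73: alcoholic beverages → 12.75% + 0% city = 12.75% → £2.643075
Spiral notebook £5.25: other taxable items → 8.75% + 0% city = 8.75% → £0.459375
Phone case £35.30: other taxable items → 8.75% + 0% city = 8.75% → £3.08875
Hard cider (6-pack) £10.51: alcoholic beverages → 12.75% + 0% city = 12.75% → £1.340025
Canvas tote bag £16.59: other taxable items → 8.75% + 0% city = 8.75% → £1.451625
Subtotal = £179.60; unrounded tax = £17.8615 → £17.86; total due = £197.46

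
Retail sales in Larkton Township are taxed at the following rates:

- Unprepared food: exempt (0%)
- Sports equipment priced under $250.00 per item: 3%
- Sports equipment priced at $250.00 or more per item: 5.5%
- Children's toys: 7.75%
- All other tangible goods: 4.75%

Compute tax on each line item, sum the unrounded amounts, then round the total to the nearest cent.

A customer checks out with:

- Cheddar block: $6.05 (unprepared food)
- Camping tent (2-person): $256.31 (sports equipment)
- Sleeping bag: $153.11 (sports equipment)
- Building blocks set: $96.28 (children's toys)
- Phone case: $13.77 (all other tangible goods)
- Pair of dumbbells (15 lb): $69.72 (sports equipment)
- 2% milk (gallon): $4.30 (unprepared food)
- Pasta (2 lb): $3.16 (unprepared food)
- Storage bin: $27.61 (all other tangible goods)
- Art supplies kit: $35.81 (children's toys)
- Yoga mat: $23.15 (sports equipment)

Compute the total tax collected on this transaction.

Cheddar block $6.05: unprepared food → 0% → $0.00
Camping tent (2-person) $256.31: sports equipment, $250.00 or more → 5.5% → $14.09705
Sleeping bag $153.11: sports equipment, under $250.00 → 3% → $4.5933
Building blocks set $96.28: children's toys → 7.75% → $7.4617
Phone case $13.77: all other tangible goods → 4.75% → $0.654075
Pair of dumbbells (15 lb) $69.72: sports equipment, under $250.00 → 3% → $2.0916
2% milk (gallon) $4.30: unprepared food → 0% → $0.00
Pasta (2 lb) $3.16: unprepared food → 0% → $0.00
Storage bin $27.61: all other tangible goods → 4.75% → $1.311475
Art supplies kit $35.81: children's toys → 7.75% → $2.775275
Yoga mat $23.15: sports equipment, under $250.00 → 3% → $0.6945
Unrounded tax sum = $33.678975 → $33.68

$33.68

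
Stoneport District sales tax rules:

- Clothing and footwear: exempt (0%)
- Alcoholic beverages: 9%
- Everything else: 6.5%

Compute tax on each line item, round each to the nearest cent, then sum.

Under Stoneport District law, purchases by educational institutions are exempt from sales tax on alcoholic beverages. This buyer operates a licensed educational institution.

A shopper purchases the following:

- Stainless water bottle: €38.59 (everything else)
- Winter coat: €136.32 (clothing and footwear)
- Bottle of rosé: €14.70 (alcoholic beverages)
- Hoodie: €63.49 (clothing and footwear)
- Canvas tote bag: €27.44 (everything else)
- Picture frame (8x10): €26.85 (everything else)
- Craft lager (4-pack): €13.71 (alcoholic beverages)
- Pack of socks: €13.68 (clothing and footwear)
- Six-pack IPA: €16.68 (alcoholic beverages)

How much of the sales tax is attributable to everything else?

Stainless water bottle €38.59: everything else → 6.5% → €2.51
Canvas tote bag €27.44: everything else → 6.5% → €1.78
Picture frame (8x10) €26.85: everything else → 6.5% → €1.75
Tax on everything else = €2.51 + €1.78 + €1.75 = €6.04

€6.04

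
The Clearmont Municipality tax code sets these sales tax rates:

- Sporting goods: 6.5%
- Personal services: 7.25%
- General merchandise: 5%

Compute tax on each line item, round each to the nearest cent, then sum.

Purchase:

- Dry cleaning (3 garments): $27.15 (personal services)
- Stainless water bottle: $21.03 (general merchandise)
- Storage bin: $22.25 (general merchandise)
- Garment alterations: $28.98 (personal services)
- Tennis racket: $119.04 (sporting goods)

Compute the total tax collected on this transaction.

$13.97

Dry cleaning (3 garments) $27.15: personal services → 7.25% → $1.97
Stainless water bottle $21.03: general merchandise → 5% → $1.05
Storage bin $22.25: general merchandise → 5% → $1.11
Garment alterations $28.98: personal services → 7.25% → $2.10
Tennis racket $119.04: sporting goods → 6.5% → $7.74
Total tax = $1.97 + $1.05 + $1.11 + $2.10 + $7.74 = $13.97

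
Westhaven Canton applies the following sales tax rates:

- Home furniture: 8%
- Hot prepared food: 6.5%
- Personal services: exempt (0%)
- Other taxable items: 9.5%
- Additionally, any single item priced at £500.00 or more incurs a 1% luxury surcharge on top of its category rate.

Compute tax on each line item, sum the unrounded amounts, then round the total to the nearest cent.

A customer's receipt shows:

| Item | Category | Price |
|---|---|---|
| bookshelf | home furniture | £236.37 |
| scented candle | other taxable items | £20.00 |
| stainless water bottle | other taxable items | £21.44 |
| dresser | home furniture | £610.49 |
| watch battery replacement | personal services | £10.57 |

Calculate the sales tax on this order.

Bookshelf £236.37: home furniture → 8% → £18.9096
Scented candle £20.00: other taxable items → 9.5% → £1.90
Stainless water bottle £21.44: other taxable items → 9.5% → £2.0368
Dresser £610.49: home furniture → 8% + 1% surcharge = 9% → £54.9441
Watch battery replacement £10.57: personal services → 0% → £0.00
Unrounded tax sum = £77.7905 → £77.79

£77.79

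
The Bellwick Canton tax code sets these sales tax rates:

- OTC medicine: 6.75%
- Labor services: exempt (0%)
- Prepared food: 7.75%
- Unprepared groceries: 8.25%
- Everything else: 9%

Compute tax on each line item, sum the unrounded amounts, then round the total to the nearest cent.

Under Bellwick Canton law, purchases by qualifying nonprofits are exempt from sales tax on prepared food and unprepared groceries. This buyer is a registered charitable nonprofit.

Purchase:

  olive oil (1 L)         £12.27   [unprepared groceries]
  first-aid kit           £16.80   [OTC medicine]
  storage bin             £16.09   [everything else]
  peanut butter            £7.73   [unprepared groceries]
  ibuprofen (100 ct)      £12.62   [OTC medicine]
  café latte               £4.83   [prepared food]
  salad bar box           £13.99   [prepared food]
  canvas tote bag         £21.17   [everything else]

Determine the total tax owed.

£5.34

Olive oil (1 L) £12.27: unprepared groceries, buyer-exempt → 0% → £0.00
First-aid kit £16.80: OTC medicine → 6.75% → £1.134
Storage bin £16.09: everything else → 9% → £1.4481
Peanut butter £7.73: unprepared groceries, buyer-exempt → 0% → £0.00
Ibuprofen (100 ct) £12.62: OTC medicine → 6.75% → £0.85185
Café latte £4.83: prepared food, buyer-exempt → 0% → £0.00
Salad bar box £13.99: prepared food, buyer-exempt → 0% → £0.00
Canvas tote bag £21.17: everything else → 9% → £1.9053
Unrounded tax sum = £5.33925 → £5.34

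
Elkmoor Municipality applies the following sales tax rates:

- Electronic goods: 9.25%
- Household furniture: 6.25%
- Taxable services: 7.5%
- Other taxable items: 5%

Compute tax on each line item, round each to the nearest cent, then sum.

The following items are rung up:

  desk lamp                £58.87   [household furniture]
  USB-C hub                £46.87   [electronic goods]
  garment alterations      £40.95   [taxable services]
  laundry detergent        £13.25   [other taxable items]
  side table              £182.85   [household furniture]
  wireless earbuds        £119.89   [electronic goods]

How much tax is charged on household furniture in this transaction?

Desk lamp £58.87: household furniture → 6.25% → £3.68
Side table £182.85: household furniture → 6.25% → £11.43
Tax on household furniture = £3.68 + £11.43 = £15.11

£15.11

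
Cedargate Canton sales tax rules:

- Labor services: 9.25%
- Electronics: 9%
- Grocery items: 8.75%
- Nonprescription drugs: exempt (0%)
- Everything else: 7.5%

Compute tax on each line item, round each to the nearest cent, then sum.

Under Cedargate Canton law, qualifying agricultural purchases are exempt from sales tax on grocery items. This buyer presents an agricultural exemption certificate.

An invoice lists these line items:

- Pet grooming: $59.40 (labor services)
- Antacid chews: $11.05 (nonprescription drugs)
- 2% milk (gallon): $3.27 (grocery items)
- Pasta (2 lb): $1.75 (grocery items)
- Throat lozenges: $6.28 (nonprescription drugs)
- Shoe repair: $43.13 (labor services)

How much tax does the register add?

Pet grooming $59.40: labor services → 9.25% → $5.49
Antacid chews $11.05: nonprescription drugs → 0% → $0.00
2% milk (gallon) $3.27: grocery items, buyer-exempt → 0% → $0.00
Pasta (2 lb) $1.75: grocery items, buyer-exempt → 0% → $0.00
Throat lozenges $6.28: nonprescription drugs → 0% → $0.00
Shoe repair $43.13: labor services → 9.25% → $3.99
Total tax = $5.49 + $3.99 = $9.48

$9.48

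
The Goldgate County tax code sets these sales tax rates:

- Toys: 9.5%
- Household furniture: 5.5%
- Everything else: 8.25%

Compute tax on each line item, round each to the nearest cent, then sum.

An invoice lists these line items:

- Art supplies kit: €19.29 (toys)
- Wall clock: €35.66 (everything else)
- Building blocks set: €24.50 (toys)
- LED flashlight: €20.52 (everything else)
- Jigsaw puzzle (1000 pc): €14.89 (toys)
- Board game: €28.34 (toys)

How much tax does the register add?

€12.89

Art supplies kit €19.29: toys → 9.5% → €1.83
Wall clock €35.66: everything else → 8.25% → €2.94
Building blocks set €24.50: toys → 9.5% → €2.33
LED flashlight €20.52: everything else → 8.25% → €1.69
Jigsaw puzzle (1000 pc) €14.89: toys → 9.5% → €1.41
Board game €28.34: toys → 9.5% → €2.69
Total tax = €1.83 + €2.94 + €2.33 + €1.69 + €1.41 + €2.69 = €12.89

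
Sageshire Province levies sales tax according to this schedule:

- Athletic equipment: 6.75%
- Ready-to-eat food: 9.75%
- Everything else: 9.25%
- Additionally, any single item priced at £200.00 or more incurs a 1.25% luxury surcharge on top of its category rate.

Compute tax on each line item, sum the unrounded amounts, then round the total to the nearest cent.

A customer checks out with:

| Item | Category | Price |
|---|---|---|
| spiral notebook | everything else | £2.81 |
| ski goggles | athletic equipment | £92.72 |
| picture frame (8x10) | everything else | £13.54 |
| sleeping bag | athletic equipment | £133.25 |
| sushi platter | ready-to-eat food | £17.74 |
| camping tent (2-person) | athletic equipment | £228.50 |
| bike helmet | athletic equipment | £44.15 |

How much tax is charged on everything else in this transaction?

£1.51

Spiral notebook £2.81: everything else → 9.25% → £0.259925
Picture frame (8x10) £13.54: everything else → 9.25% → £1.25245
Tax on everything else: unrounded sum = £1.512375 → £1.51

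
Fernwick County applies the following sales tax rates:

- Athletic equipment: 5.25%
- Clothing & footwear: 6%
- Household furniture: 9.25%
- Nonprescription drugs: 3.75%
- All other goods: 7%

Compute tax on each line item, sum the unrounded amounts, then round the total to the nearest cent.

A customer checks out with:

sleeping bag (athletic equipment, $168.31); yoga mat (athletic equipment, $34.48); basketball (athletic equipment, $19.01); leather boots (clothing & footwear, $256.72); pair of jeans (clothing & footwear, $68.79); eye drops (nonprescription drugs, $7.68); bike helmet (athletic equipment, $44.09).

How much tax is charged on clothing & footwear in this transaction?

Leather boots $256.72: clothing & footwear → 6% → $15.4032
Pair of jeans $68.79: clothing & footwear → 6% → $4.1274
Tax on clothing & footwear: unrounded sum = $19.5306 → $19.53

$19.53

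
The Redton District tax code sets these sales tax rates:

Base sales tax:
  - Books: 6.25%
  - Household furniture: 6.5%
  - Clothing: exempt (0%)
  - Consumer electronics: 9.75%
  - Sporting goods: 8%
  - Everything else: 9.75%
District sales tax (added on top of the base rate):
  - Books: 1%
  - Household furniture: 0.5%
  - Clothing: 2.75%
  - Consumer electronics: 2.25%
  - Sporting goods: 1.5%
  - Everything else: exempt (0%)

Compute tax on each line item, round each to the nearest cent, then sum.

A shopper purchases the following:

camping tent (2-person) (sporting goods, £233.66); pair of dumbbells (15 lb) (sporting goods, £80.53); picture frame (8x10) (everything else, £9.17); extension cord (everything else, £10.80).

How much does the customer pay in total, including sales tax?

£365.95

Camping tent (2-person) £233.66: sporting goods → 8% + 1.5% district = 9.5% → £22.20
Pair of dumbbells (15 lb) £80.53: sporting goods → 8% + 1.5% district = 9.5% → £7.65
Picture frame (8x10) £9.17: everything else → 9.75% + 0% district = 9.75% → £0.89
Extension cord £10.80: everything else → 9.75% + 0% district = 9.75% → £1.05
Subtotal = £334.16; tax = £31.79; total due = £365.95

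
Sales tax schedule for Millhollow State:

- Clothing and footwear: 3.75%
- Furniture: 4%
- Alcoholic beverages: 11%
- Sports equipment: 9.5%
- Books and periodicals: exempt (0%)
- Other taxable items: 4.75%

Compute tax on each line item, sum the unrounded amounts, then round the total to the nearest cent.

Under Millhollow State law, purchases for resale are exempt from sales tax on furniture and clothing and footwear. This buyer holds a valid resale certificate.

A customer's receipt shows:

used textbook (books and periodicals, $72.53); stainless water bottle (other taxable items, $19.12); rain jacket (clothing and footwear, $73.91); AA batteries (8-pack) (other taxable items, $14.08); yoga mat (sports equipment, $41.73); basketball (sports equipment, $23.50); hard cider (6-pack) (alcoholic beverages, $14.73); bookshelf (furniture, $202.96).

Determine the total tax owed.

$9.39

Used textbook $72.53: books and periodicals → 0% → $0.00
Stainless water bottle $19.12: other taxable items → 4.75% → $0.9082
Rain jacket $73.91: clothing and footwear, buyer-exempt → 0% → $0.00
AA batteries (8-pack) $14.08: other taxable items → 4.75% → $0.6688
Yoga mat $41.73: sports equipment → 9.5% → $3.96435
Basketball $23.50: sports equipment → 9.5% → $2.2325
Hard cider (6-pack) $14.73: alcoholic beverages → 11% → $1.6203
Bookshelf $202.96: furniture, buyer-exempt → 0% → $0.00
Unrounded tax sum = $9.39415 → $9.39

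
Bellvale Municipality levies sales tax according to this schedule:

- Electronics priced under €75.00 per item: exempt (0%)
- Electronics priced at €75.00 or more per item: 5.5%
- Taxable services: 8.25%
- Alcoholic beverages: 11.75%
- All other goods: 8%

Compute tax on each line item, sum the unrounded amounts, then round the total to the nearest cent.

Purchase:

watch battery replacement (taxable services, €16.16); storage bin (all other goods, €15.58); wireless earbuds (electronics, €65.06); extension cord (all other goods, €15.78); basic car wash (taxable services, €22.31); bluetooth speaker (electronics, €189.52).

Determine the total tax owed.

€16.11

Watch battery replacement €16.16: taxable services → 8.25% → €1.3332
Storage bin €15.58: all other goods → 8% → €1.2464
Wireless earbuds €65.06: electronics, under €75.00 → 0% → €0.00
Extension cord €15.78: all other goods → 8% → €1.2624
Basic car wash €22.31: taxable services → 8.25% → €1.840575
Bluetooth speaker €189.52: electronics, €75.00 or more → 5.5% → €10.4236
Unrounded tax sum = €16.106175 → €16.11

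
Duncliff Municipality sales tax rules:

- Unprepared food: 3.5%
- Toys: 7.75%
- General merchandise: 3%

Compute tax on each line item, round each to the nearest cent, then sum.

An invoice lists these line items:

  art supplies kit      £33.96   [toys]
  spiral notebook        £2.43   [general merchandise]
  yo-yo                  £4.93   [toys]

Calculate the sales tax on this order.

Art supplies kit £33.96: toys → 7.75% → £2.63
Spiral notebook £2.43: general merchandise → 3% → £0.07
Yo-yo £4.93: toys → 7.75% → £0.38
Total tax = £2.63 + £0.07 + £0.38 = £3.08

£3.08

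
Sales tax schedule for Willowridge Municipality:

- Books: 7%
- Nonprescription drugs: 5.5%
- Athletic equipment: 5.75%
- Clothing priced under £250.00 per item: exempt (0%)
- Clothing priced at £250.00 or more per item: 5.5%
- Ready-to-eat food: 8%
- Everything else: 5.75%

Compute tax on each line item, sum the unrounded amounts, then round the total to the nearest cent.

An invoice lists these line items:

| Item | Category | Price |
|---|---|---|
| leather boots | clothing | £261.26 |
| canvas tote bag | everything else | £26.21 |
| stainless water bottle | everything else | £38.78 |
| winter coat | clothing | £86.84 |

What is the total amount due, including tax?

£431.20

Leather boots £261.26: clothing, £250.00 or more → 5.5% → £14.3693
Canvas tote bag £26.21: everything else → 5.75% → £1.507075
Stainless water bottle £38.78: everything else → 5.75% → £2.22985
Winter coat £86.84: clothing, under £250.00 → 0% → £0.00
Subtotal = £413.09; unrounded tax = £18.106225 → £18.11; total due = £431.20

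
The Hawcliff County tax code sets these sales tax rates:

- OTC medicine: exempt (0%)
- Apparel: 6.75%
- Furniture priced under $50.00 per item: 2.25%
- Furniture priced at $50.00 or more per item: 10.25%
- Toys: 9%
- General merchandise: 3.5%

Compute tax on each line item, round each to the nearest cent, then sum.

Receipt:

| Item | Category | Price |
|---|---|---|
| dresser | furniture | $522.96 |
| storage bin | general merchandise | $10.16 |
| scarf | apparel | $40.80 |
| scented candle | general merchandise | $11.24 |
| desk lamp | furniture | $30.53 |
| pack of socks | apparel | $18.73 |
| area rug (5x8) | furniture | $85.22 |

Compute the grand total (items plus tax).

Dresser $522.96: furniture, $50.00 or more → 10.25% → $53.60
Storage bin $10.16: general merchandise → 3.5% → $0.36
Scarf $40.80: apparel → 6.75% → $2.75
Scented candle $11.24: general merchandise → 3.5% → $0.39
Desk lamp $30.53: furniture, under $50.00 → 2.25% → $0.69
Pack of socks $18.73: apparel → 6.75% → $1.26
Area rug (5x8) $85.22: furniture, $50.00 or more → 10.25% → $8.74
Subtotal = $719.64; tax = $67.79; total due = $787.43

$787.43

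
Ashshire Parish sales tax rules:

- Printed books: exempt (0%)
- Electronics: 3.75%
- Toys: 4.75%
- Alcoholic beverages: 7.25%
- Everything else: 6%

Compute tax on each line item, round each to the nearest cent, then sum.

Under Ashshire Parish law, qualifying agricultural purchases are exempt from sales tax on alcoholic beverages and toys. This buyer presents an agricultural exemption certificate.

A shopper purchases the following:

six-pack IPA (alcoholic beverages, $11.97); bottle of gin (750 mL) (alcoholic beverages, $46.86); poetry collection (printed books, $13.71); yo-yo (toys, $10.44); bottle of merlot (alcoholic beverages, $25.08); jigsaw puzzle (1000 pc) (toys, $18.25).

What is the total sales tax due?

$0.00

Six-pack IPA $11.97: alcoholic beverages, buyer-exempt → 0% → $0.00
Bottle of gin (750 mL) $46.86: alcoholic beverages, buyer-exempt → 0% → $0.00
Poetry collection $13.71: printed books → 0% → $0.00
Yo-yo $10.44: toys, buyer-exempt → 0% → $0.00
Bottle of merlot $25.08: alcoholic beverages, buyer-exempt → 0% → $0.00
Jigsaw puzzle (1000 pc) $18.25: toys, buyer-exempt → 0% → $0.00
Total tax = $0.00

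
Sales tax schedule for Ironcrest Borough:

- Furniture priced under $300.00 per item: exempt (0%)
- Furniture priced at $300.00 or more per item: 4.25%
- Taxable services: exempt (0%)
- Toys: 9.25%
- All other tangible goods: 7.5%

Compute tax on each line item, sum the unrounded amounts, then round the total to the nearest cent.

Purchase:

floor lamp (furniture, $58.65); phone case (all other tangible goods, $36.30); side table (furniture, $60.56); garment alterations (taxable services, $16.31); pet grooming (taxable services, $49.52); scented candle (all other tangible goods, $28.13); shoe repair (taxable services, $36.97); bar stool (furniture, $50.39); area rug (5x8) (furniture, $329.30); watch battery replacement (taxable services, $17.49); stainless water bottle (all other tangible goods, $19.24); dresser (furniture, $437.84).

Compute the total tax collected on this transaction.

$38.88

Floor lamp $58.65: furniture, under $300.00 → 0% → $0.00
Phone case $36.30: all other tangible goods → 7.5% → $2.7225
Side table $60.56: furniture, under $300.00 → 0% → $0.00
Garment alterations $16.31: taxable services → 0% → $0.00
Pet grooming $49.52: taxable services → 0% → $0.00
Scented candle $28.13: all other tangible goods → 7.5% → $2.10975
Shoe repair $36.97: taxable services → 0% → $0.00
Bar stool $50.39: furniture, under $300.00 → 0% → $0.00
Area rug (5x8) $329.30: furniture, $300.00 or more → 4.25% → $13.99525
Watch battery replacement $17.49: taxable services → 0% → $0.00
Stainless water bottle $19.24: all other tangible goods → 7.5% → $1.443
Dresser $437.84: furniture, $300.00 or more → 4.25% → $18.6082
Unrounded tax sum = $38.8787 → $38.88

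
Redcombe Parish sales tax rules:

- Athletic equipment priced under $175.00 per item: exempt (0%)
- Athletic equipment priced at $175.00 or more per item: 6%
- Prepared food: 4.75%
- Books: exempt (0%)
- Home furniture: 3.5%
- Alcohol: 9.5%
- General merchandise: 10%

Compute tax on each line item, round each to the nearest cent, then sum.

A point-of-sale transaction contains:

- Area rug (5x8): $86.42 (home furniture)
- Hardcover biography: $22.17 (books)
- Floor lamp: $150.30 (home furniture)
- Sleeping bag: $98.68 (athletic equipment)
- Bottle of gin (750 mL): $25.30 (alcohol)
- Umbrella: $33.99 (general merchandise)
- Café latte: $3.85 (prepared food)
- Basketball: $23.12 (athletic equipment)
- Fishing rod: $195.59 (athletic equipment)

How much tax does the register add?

Area rug (5x8) $86.42: home furniture → 3.5% → $3.02
Hardcover biography $22.17: books → 0% → $0.00
Floor lamp $150.30: home furniture → 3.5% → $5.26
Sleeping bag $98.68: athletic equipment, under $175.00 → 0% → $0.00
Bottle of gin (750 mL) $25.30: alcohol → 9.5% → $2.40
Umbrella $33.99: general merchandise → 10% → $3.40
Café latte $3.85: prepared food → 4.75% → $0.18
Basketball $23.12: athletic equipment, under $175.00 → 0% → $0.00
Fishing rod $195.59: athletic equipment, $175.00 or more → 6% → $11.74
Total tax = $3.02 + $5.26 + $2.40 + $3.40 + $0.18 + $11.74 = $26.00

$26.00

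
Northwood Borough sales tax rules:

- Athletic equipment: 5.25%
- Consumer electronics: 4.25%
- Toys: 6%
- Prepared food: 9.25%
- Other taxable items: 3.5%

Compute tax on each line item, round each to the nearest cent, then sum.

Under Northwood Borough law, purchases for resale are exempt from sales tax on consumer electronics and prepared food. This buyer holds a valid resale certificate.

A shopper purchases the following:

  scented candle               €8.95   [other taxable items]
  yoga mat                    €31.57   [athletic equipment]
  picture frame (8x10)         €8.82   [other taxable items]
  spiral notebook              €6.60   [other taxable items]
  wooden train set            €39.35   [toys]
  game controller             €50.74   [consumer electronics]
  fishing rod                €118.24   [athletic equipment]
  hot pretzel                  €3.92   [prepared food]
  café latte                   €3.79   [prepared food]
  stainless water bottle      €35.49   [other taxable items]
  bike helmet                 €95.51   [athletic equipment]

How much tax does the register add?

Scented candle €8.95: other taxable items → 3.5% → €0.31
Yoga mat €31.57: athletic equipment → 5.25% → €1.66
Picture frame (8x10) €8.82: other taxable items → 3.5% → €0.31
Spiral notebook €6.60: other taxable items → 3.5% → €0.23
Wooden train set €39.35: toys → 6% → €2.36
Game controller €50.74: consumer electronics, buyer-exempt → 0% → €0.00
Fishing rod €118.24: athletic equipment → 5.25% → €6.21
Hot pretzel €3.92: prepared food, buyer-exempt → 0% → €0.00
Café latte €3.79: prepared food, buyer-exempt → 0% → €0.00
Stainless water bottle €35.49: other taxable items → 3.5% → €1.24
Bike helmet €95.51: athletic equipment → 5.25% → €5.01
Total tax = €0.31 + €1.66 + €0.31 + €0.23 + €2.36 + €6.21 + €1.24 + €5.01 = €17.33

€17.33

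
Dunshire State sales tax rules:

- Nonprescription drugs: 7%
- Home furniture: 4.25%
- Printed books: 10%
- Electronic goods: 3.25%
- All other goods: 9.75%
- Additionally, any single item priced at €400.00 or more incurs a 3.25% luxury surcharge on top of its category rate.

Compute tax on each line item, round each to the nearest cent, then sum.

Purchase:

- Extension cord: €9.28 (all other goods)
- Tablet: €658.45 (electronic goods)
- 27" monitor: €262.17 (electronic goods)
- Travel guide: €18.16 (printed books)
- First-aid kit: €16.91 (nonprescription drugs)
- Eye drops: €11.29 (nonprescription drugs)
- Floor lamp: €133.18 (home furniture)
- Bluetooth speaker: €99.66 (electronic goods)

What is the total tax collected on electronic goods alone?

Tablet €658.45: electronic goods → 3.25% + 3.25% surcharge = 6.5% → €42.80
27" monitor €262.17: electronic goods → 3.25% → €8.52
Bluetooth speaker €99.66: electronic goods → 3.25% → €3.24
Tax on electronic goods = €42.80 + €8.52 + €3.24 = €54.56

€54.56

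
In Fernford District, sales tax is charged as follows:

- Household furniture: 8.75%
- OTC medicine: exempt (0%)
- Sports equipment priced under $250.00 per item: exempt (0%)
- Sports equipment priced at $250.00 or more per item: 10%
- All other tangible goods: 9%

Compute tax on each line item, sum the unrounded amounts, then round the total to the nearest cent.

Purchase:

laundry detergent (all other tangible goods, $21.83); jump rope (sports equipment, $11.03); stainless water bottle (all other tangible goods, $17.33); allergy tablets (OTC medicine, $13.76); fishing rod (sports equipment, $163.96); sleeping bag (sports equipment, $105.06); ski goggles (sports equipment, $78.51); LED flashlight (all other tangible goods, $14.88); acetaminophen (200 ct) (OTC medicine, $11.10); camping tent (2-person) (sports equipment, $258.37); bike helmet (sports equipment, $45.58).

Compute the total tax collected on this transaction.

$30.70

Laundry detergent $21.83: all other tangible goods → 9% → $1.9647
Jump rope $11.03: sports equipment, under $250.00 → 0% → $0.00
Stainless water bottle $17.33: all other tangible goods → 9% → $1.5597
Allergy tablets $13.76: OTC medicine → 0% → $0.00
Fishing rod $163.96: sports equipment, under $250.00 → 0% → $0.00
Sleeping bag $105.06: sports equipment, under $250.00 → 0% → $0.00
Ski goggles $78.51: sports equipment, under $250.00 → 0% → $0.00
LED flashlight $14.88: all other tangible goods → 9% → $1.3392
Acetaminophen (200 ct) $11.10: OTC medicine → 0% → $0.00
Camping tent (2-person) $258.37: sports equipment, $250.00 or more → 10% → $25.837
Bike helmet $45.58: sports equipment, under $250.00 → 0% → $0.00
Unrounded tax sum = $30.7006 → $30.70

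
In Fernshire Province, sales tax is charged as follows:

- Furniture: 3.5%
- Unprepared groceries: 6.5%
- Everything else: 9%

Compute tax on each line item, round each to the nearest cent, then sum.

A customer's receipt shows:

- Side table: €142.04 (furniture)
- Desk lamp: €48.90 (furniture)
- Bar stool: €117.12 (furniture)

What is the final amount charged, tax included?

€318.84

Side table €142.04: furniture → 3.5% → €4.97
Desk lamp €48.90: furniture → 3.5% → €1.71
Bar stool €117.12: furniture → 3.5% → €4.10
Subtotal = €308.06; tax = €10.78; total due = €318.84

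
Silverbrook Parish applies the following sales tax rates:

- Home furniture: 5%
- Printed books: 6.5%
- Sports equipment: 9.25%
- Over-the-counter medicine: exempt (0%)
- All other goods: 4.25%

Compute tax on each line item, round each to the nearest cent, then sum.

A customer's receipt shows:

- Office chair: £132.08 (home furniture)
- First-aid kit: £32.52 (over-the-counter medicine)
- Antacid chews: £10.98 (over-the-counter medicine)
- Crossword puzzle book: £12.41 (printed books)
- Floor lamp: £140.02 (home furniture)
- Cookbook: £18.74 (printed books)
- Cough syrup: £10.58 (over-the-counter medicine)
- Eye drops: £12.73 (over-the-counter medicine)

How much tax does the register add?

£15.63

Office chair £132.08: home furniture → 5% → £6.60
First-aid kit £32.52: over-the-counter medicine → 0% → £0.00
Antacid chews £10.98: over-the-counter medicine → 0% → £0.00
Crossword puzzle book £12.41: printed books → 6.5% → £0.81
Floor lamp £140.02: home furniture → 5% → £7.00
Cookbook £18.74: printed books → 6.5% → £1.22
Cough syrup £10.58: over-the-counter medicine → 0% → £0.00
Eye drops £12.73: over-the-counter medicine → 0% → £0.00
Total tax = £6.60 + £0.81 + £7.00 + £1.22 = £15.63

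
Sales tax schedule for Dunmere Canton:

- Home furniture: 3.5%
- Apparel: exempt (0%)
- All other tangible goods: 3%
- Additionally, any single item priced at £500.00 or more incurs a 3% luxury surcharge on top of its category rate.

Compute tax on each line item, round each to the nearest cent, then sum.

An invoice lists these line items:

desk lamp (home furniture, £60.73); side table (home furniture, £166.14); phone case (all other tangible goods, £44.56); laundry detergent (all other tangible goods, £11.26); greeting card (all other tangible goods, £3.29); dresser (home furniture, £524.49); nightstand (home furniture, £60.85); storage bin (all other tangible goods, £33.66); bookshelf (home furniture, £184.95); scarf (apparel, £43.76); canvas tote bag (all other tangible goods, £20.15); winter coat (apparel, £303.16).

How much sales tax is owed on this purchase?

£54.02

Desk lamp £60.73: home furniture → 3.5% → £2.13
Side table £166.14: home furniture → 3.5% → £5.81
Phone case £44.56: all other tangible goods → 3% → £1.34
Laundry detergent £11.26: all other tangible goods → 3% → £0.34
Greeting card £3.29: all other tangible goods → 3% → £0.10
Dresser £524.49: home furniture → 3.5% + 3% surcharge = 6.5% → £34.09
Nightstand £60.85: home furniture → 3.5% → £2.13
Storage bin £33.66: all other tangible goods → 3% → £1.01
Bookshelf £184.95: home furniture → 3.5% → £6.47
Scarf £43.76: apparel → 0% → £0.00
Canvas tote bag £20.15: all other tangible goods → 3% → £0.60
Winter coat £303.16: apparel → 0% → £0.00
Total tax = £2.13 + £5.81 + £1.34 + £0.34 + £0.10 + £34.09 + £2.13 + £1.01 + £6.47 + £0.60 = £54.02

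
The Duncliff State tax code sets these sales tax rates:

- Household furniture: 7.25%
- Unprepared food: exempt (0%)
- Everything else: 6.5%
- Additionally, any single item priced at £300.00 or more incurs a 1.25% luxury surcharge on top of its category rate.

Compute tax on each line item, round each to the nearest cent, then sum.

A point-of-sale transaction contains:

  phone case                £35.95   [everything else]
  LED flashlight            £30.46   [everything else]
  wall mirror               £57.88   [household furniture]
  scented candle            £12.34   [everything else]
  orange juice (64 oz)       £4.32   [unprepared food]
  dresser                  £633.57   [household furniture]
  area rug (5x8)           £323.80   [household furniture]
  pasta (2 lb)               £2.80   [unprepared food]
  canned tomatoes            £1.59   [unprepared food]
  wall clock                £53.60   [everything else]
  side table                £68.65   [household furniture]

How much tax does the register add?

Phone case £35.95: everything else → 6.5% → £2.34
LED flashlight £30.46: everything else → 6.5% → £1.98
Wall mirror £57.88: household furniture → 7.25% → £4.20
Scented candle £12.34: everything else → 6.5% → £0.80
Orange juice (64 oz) £4.32: unprepared food → 0% → £0.00
Dresser £633.57: household furniture → 7.25% + 1.25% surcharge = 8.5% → £53.85
Area rug (5x8) £323.80: household furniture → 7.25% + 1.25% surcharge = 8.5% → £27.52
Pasta (2 lb) £2.80: unprepared food → 0% → £0.00
Canned tomatoes £1.59: unprepared food → 0% → £0.00
Wall clock £53.60: everything else → 6.5% → £3.48
Side table £68.65: household furniture → 7.25% → £4.98
Total tax = £2.34 + £1.98 + £4.20 + £0.80 + £53.85 + £27.52 + £3.48 + £4.98 = £99.15

£99.15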